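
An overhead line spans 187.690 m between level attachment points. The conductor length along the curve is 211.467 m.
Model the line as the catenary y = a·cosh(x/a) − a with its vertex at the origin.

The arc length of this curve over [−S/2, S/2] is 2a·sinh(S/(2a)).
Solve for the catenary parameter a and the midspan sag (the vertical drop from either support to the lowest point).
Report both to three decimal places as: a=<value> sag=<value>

seed: a₀ = √(S³/(24(L−S))) = √(187.690³/(24·23.777)) = 107.640957
iter 1: u=0.871834  f(a)=+9.202e-01  f'(a)=-4.763e-01  a ← 107.640957 − (+9.202e-01/-4.763e-01) = 109.572909
iter 2: u=0.856462  f(a)=+2.536e-02  f'(a)=-4.504e-01  a ← 109.572909 − (+2.536e-02/-4.504e-01) = 109.629214
iter 3: u=0.856022  f(a)=+2.047e-05  f'(a)=-4.496e-01  a ← 109.629214 − (+2.047e-05/-4.496e-01) = 109.629259
iter 4: u=0.856021  f(a)=+1.333e-11  f'(a)=-4.496e-01  a ← 109.629259 − (+1.333e-11/-4.496e-01) = 109.629259
converged: |Δa| < 1e-12 after 4 iterations
sag = a·(cosh(S/(2a)) − 1) = 109.629259·(cosh(0.856021) − 1) = 42.680122
T_max/T_min = cosh(S/(2a)) = 1.389313

a=109.629 sag=42.680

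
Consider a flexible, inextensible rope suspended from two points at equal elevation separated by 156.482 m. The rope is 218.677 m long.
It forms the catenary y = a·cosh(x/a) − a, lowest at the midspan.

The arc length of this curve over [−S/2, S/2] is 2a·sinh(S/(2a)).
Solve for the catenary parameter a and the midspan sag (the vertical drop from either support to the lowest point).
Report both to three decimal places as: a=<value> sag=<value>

a=53.446 sag=68.256

seed: a₀ = √(S³/(24(L−S))) = √(156.482³/(24·62.195)) = 50.665604
iter 1: u=1.544263  f(a)=+7.851e+00  f'(a)=-3.093e+00  a ← 50.665604 − (+7.851e+00/-3.093e+00) = 53.204235
iter 2: u=1.470578  f(a)=+6.287e-01  f'(a)=-2.616e+00  a ← 53.204235 − (+6.287e-01/-2.616e+00) = 53.444595
iter 3: u=1.463965  f(a)=+4.806e-03  f'(a)=-2.576e+00  a ← 53.444595 − (+4.806e-03/-2.576e+00) = 53.446461
iter 4: u=1.463914  f(a)=+2.857e-07  f'(a)=-2.575e+00  a ← 53.446461 − (+2.857e-07/-2.575e+00) = 53.446462
iter 5: u=1.463914  f(a)=+0.000e+00  f'(a)=-2.575e+00  a ← 53.446462 − (+0.000e+00/-2.575e+00) = 53.446462
converged: |Δa| < 1e-12 after 5 iterations
sag = a·(cosh(S/(2a)) − 1) = 53.446462·(cosh(1.463914) − 1) = 68.255765
T_max/T_min = cosh(S/(2a)) = 2.277087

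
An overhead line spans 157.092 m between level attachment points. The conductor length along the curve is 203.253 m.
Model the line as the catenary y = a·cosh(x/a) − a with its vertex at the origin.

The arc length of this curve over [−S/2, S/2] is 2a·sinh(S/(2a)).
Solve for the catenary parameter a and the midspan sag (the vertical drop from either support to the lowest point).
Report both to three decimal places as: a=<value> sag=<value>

a=61.603 sag=57.237

seed: a₀ = √(S³/(24(L−S))) = √(157.092³/(24·46.161)) = 59.154512
iter 1: u=1.327811  f(a)=+4.244e+00  f'(a)=-1.854e+00  a ← 59.154512 − (+4.244e+00/-1.854e+00) = 61.444105
iter 2: u=1.278333  f(a)=+2.589e-01  f'(a)=-1.634e+00  a ← 61.444105 − (+2.589e-01/-1.634e+00) = 61.602535
iter 3: u=1.275045  f(a)=+1.101e-03  f'(a)=-1.620e+00  a ← 61.602535 − (+1.101e-03/-1.620e+00) = 61.603215
iter 4: u=1.275031  f(a)=+2.012e-08  f'(a)=-1.620e+00  a ← 61.603215 − (+2.012e-08/-1.620e+00) = 61.603215
iter 5: u=1.275031  f(a)=+5.684e-14  f'(a)=-1.620e+00  a ← 61.603215 − (+5.684e-14/-1.620e+00) = 61.603215
converged: |Δa| < 1e-12 after 5 iterations
sag = a·(cosh(S/(2a)) − 1) = 61.603215·(cosh(1.275031) − 1) = 57.236600
T_max/T_min = cosh(S/(2a)) = 1.929117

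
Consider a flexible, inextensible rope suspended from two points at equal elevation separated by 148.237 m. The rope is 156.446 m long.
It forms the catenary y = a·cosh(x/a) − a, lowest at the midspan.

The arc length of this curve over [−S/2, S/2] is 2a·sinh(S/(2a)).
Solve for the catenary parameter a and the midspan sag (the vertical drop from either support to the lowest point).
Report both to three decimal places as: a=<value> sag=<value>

seed: a₀ = √(S³/(24(L−S))) = √(148.237³/(24·8.209)) = 128.583184
iter 1: u=0.576425  f(a)=+1.375e-01  f'(a)=-1.320e-01  a ← 128.583184 − (+1.375e-01/-1.320e-01) = 129.624746
iter 2: u=0.571793  f(a)=+1.688e-03  f'(a)=-1.288e-01  a ← 129.624746 − (+1.688e-03/-1.288e-01) = 129.637857
iter 3: u=0.571735  f(a)=+2.616e-07  f'(a)=-1.287e-01  a ← 129.637857 − (+2.616e-07/-1.287e-01) = 129.637859
iter 4: u=0.571735  f(a)=+0.000e+00  f'(a)=-1.287e-01  a ← 129.637859 − (+0.000e+00/-1.287e-01) = 129.637859
converged: |Δa| < 1e-12 after 4 iterations
sag = a·(cosh(S/(2a)) − 1) = 129.637859·(cosh(0.571735) − 1) = 21.771560
T_max/T_min = cosh(S/(2a)) = 1.167941

a=129.638 sag=21.772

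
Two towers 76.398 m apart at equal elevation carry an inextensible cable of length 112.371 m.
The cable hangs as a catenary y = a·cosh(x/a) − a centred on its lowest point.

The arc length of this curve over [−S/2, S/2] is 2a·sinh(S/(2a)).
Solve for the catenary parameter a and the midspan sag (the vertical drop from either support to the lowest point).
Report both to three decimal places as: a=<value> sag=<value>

seed: a₀ = √(S³/(24(L−S))) = √(76.398³/(24·35.973)) = 22.726316
iter 1: u=1.680827  f(a)=+5.437e+00  f'(a)=-4.155e+00  a ← 22.726316 − (+5.437e+00/-4.155e+00) = 24.034798
iter 2: u=1.589321  f(a)=+5.049e-01  f'(a)=-3.416e+00  a ← 24.034798 − (+5.049e-01/-3.416e+00) = 24.182597
iter 3: u=1.579607  f(a)=+5.339e-03  f'(a)=-3.344e+00  a ← 24.182597 − (+5.339e-03/-3.344e+00) = 24.184194
iter 4: u=1.579503  f(a)=+6.109e-07  f'(a)=-3.344e+00  a ← 24.184194 − (+6.109e-07/-3.344e+00) = 24.184194
iter 5: u=1.579503  f(a)=+2.842e-14  f'(a)=-3.344e+00  a ← 24.184194 − (+2.842e-14/-3.344e+00) = 24.184194
converged: |Δa| < 1e-12 after 5 iterations
sag = a·(cosh(S/(2a)) − 1) = 24.184194·(cosh(1.579503) − 1) = 36.985126
T_max/T_min = cosh(S/(2a)) = 2.529310

a=24.184 sag=36.985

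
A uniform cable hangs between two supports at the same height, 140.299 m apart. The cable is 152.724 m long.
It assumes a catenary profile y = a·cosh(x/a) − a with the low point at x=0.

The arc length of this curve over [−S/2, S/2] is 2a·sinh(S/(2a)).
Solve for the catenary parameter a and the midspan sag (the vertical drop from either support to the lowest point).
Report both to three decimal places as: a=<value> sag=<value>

a=97.487 sag=26.347

seed: a₀ = √(S³/(24(L−S))) = √(140.299³/(24·12.425)) = 96.233891
iter 1: u=0.728948  f(a)=+3.343e-01  f'(a)=-2.722e-01  a ← 96.233891 − (+3.343e-01/-2.722e-01) = 97.462056
iter 2: u=0.719762  f(a)=+6.508e-03  f'(a)=-2.617e-01  a ← 97.462056 − (+6.508e-03/-2.617e-01) = 97.486923
iter 3: u=0.719579  f(a)=+2.574e-06  f'(a)=-2.615e-01  a ← 97.486923 − (+2.574e-06/-2.615e-01) = 97.486933
iter 4: u=0.719578  f(a)=+3.979e-13  f'(a)=-2.615e-01  a ← 97.486933 − (+3.979e-13/-2.615e-01) = 97.486933
converged: |Δa| < 1e-12 after 4 iterations
sag = a·(cosh(S/(2a)) − 1) = 97.486933·(cosh(0.719578) − 1) = 26.347057
T_max/T_min = cosh(S/(2a)) = 1.270262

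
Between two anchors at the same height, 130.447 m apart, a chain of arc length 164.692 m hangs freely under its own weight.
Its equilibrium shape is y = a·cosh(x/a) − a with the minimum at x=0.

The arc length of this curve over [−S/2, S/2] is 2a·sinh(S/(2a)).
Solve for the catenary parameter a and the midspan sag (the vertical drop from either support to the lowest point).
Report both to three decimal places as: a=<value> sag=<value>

a=53.903 sag=44.516

seed: a₀ = √(S³/(24(L−S))) = √(130.447³/(24·34.245)) = 51.969308
iter 1: u=1.255039  f(a)=+2.800e+00  f'(a)=-1.538e+00  a ← 51.969308 − (+2.800e+00/-1.538e+00) = 53.790700
iter 2: u=1.212542  f(a)=+1.540e-01  f'(a)=-1.373e+00  a ← 53.790700 − (+1.540e-01/-1.373e+00) = 53.902858
iter 3: u=1.210019  f(a)=+5.252e-04  f'(a)=-1.363e+00  a ← 53.902858 − (+5.252e-04/-1.363e+00) = 53.903244
iter 4: u=1.210011  f(a)=+6.159e-09  f'(a)=-1.363e+00  a ← 53.903244 − (+6.159e-09/-1.363e+00) = 53.903244
iter 5: u=1.210011  f(a)=+0.000e+00  f'(a)=-1.363e+00  a ← 53.903244 − (+0.000e+00/-1.363e+00) = 53.903244
converged: |Δa| < 1e-12 after 5 iterations
sag = a·(cosh(S/(2a)) − 1) = 53.903244·(cosh(1.210011) − 1) = 44.516385
T_max/T_min = cosh(S/(2a)) = 1.825857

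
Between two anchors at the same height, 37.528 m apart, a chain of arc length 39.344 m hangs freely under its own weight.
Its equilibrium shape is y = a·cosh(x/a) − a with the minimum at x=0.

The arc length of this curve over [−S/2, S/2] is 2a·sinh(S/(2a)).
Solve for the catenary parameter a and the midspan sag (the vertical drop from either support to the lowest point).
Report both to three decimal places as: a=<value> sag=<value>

seed: a₀ = √(S³/(24(L−S))) = √(37.528³/(24·1.816)) = 34.823273
iter 1: u=0.538835  f(a)=+2.655e-02  f'(a)=-1.074e-01  a ← 34.823273 − (+2.655e-02/-1.074e-01) = 35.070541
iter 2: u=0.535036  f(a)=+2.854e-04  f'(a)=-1.051e-01  a ← 35.070541 − (+2.854e-04/-1.051e-01) = 35.073257
iter 3: u=0.534995  f(a)=+3.378e-08  f'(a)=-1.050e-01  a ← 35.073257 − (+3.378e-08/-1.050e-01) = 35.073258
iter 4: u=0.534995  f(a)=+0.000e+00  f'(a)=-1.050e-01  a ← 35.073258 − (+0.000e+00/-1.050e-01) = 35.073258
converged: |Δa| < 1e-12 after 4 iterations
sag = a·(cosh(S/(2a)) − 1) = 35.073258·(cosh(0.534995) − 1) = 5.140185
T_max/T_min = cosh(S/(2a)) = 1.146556

a=35.073 sag=5.140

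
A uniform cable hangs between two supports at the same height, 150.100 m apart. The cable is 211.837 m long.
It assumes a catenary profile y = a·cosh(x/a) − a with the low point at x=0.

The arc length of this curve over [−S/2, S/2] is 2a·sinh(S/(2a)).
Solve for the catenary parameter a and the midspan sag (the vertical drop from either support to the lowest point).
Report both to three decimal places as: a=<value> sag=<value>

a=50.481 sag=66.852

seed: a₀ = √(S³/(24(L−S))) = √(150.100³/(24·61.737)) = 47.774116
iter 1: u=1.570934  f(a)=+8.081e+00  f'(a)=-3.281e+00  a ← 47.774116 − (+8.081e+00/-3.281e+00) = 50.236963
iter 2: u=1.493920  f(a)=+6.670e-01  f'(a)=-2.760e+00  a ← 50.236963 − (+6.670e-01/-2.760e+00) = 50.478608
iter 3: u=1.486768  f(a)=+5.446e-03  f'(a)=-2.715e+00  a ← 50.478608 − (+5.446e-03/-2.715e+00) = 50.480614
iter 4: u=1.486709  f(a)=+3.697e-07  f'(a)=-2.715e+00  a ← 50.480614 − (+3.697e-07/-2.715e+00) = 50.480614
iter 5: u=1.486709  f(a)=+0.000e+00  f'(a)=-2.715e+00  a ← 50.480614 − (+0.000e+00/-2.715e+00) = 50.480614
converged: |Δa| < 1e-12 after 5 iterations
sag = a·(cosh(S/(2a)) − 1) = 50.480614·(cosh(1.486709) − 1) = 66.852335
T_max/T_min = cosh(S/(2a)) = 2.324317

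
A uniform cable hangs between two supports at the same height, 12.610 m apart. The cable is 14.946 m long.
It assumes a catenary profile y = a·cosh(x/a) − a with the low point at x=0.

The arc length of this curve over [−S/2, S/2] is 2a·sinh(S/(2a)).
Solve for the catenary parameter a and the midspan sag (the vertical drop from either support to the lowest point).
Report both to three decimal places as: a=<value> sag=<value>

a=6.140 sag=3.532

seed: a₀ = √(S³/(24(L−S))) = √(12.610³/(24·2.336)) = 5.980405
iter 1: u=1.054276  f(a)=+1.333e-01  f'(a)=-8.716e-01  a ← 5.980405 − (+1.333e-01/-8.716e-01) = 6.133362
iter 2: u=1.027984  f(a)=+5.286e-03  f'(a)=-8.037e-01  a ← 6.133362 − (+5.286e-03/-8.037e-01) = 6.139938
iter 3: u=1.026883  f(a)=+9.070e-06  f'(a)=-8.009e-01  a ← 6.139938 − (+9.070e-06/-8.009e-01) = 6.139950
iter 4: u=1.026881  f(a)=+2.680e-11  f'(a)=-8.009e-01  a ← 6.139950 − (+2.680e-11/-8.009e-01) = 6.139950
iter 5: u=1.026881  f(a)=+1.776e-15  f'(a)=-8.009e-01  a ← 6.139950 − (+1.776e-15/-8.009e-01) = 6.139950
converged: |Δa| < 1e-12 after 5 iterations
sag = a·(cosh(S/(2a)) − 1) = 6.139950·(cosh(1.026881) − 1) = 3.531902
T_max/T_min = cosh(S/(2a)) = 1.575233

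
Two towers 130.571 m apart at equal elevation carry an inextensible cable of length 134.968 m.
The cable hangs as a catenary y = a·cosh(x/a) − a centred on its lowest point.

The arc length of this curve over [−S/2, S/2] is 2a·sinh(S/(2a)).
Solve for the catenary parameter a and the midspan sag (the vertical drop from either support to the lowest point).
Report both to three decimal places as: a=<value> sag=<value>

seed: a₀ = √(S³/(24(L−S))) = √(130.571³/(24·4.397)) = 145.240000
iter 1: u=0.449501  f(a)=+4.464e-02  f'(a)=-6.178e-02  a ← 145.240000 − (+4.464e-02/-6.178e-02) = 145.962483
iter 2: u=0.447276  f(a)=+3.352e-04  f'(a)=-6.086e-02  a ← 145.962483 − (+3.352e-04/-6.086e-02) = 145.967992
iter 3: u=0.447259  f(a)=+1.923e-08  f'(a)=-6.085e-02  a ← 145.967992 − (+1.923e-08/-6.085e-02) = 145.967993
iter 4: u=0.447259  f(a)=-2.842e-14  f'(a)=-6.085e-02  a ← 145.967993 − (-2.842e-14/-6.085e-02) = 145.967993
converged: |Δa| < 1e-12 after 4 iterations
sag = a·(cosh(S/(2a)) − 1) = 145.967993·(cosh(0.447259) − 1) = 14.844772
T_max/T_min = cosh(S/(2a)) = 1.101699

a=145.968 sag=14.845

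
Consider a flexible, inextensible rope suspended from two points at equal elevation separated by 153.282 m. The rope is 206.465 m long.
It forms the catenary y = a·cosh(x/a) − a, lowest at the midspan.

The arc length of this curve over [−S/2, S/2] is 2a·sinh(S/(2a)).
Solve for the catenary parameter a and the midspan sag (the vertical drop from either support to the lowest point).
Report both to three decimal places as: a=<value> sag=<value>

seed: a₀ = √(S³/(24(L−S))) = √(153.282³/(24·53.183)) = 53.118365
iter 1: u=1.442834  f(a)=+5.818e+00  f'(a)=-2.452e+00  a ← 53.118365 − (+5.818e+00/-2.452e+00) = 55.491681
iter 2: u=1.381126  f(a)=+4.127e-01  f'(a)=-2.115e+00  a ← 55.491681 − (+4.127e-01/-2.115e+00) = 55.686791
iter 3: u=1.376287  f(a)=+2.426e-03  f'(a)=-2.090e+00  a ← 55.686791 − (+2.426e-03/-2.090e+00) = 55.687951
iter 4: u=1.376258  f(a)=+8.496e-08  f'(a)=-2.090e+00  a ← 55.687951 − (+8.496e-08/-2.090e+00) = 55.687951
iter 5: u=1.376258  f(a)=-2.842e-14  f'(a)=-2.090e+00  a ← 55.687951 − (-2.842e-14/-2.090e+00) = 55.687951
converged: |Δa| < 1e-12 after 5 iterations
sag = a·(cosh(S/(2a)) − 1) = 55.687951·(cosh(1.376258) − 1) = 61.606963
T_max/T_min = cosh(S/(2a)) = 2.106289

a=55.688 sag=61.607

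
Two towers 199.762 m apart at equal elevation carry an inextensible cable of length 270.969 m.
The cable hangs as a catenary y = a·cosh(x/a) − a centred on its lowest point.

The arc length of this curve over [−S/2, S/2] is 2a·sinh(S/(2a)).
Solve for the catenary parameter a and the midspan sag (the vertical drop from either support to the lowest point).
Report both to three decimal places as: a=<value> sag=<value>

a=71.685 sag=81.595

seed: a₀ = √(S³/(24(L−S))) = √(199.762³/(24·71.207)) = 68.297114
iter 1: u=1.462448  f(a)=+8.014e+00  f'(a)=-2.567e+00  a ← 68.297114 − (+8.014e+00/-2.567e+00) = 71.419576
iter 2: u=1.398510  f(a)=+5.824e-01  f'(a)=-2.206e+00  a ← 71.419576 − (+5.824e-01/-2.206e+00) = 71.683574
iter 3: u=1.393360  f(a)=+3.608e-03  f'(a)=-2.179e+00  a ← 71.683574 − (+3.608e-03/-2.179e+00) = 71.685230
iter 4: u=1.393327  f(a)=+1.404e-07  f'(a)=-2.179e+00  a ← 71.685230 − (+1.404e-07/-2.179e+00) = 71.685230
iter 5: u=1.393327  f(a)=+5.684e-14  f'(a)=-2.179e+00  a ← 71.685230 − (+5.684e-14/-2.179e+00) = 71.685230
converged: |Δa| < 1e-12 after 5 iterations
sag = a·(cosh(S/(2a)) − 1) = 71.685230·(cosh(1.393327) − 1) = 81.594977
T_max/T_min = cosh(S/(2a)) = 2.138240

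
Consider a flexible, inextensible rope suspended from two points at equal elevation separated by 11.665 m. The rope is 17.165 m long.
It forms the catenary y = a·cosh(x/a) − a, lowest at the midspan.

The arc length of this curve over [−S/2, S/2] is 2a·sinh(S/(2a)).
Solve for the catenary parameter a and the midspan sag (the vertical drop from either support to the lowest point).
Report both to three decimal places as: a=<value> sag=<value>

seed: a₀ = √(S³/(24(L−S))) = √(11.665³/(24·5.500)) = 3.467689
iter 1: u=1.681956  f(a)=+8.325e-01  f'(a)=-4.165e+00  a ← 3.467689 − (+8.325e-01/-4.165e+00) = 3.667560
iter 2: u=1.590294  f(a)=+7.740e-02  f'(a)=-3.424e+00  a ← 3.667560 − (+7.740e-02/-3.424e+00) = 3.690168
iter 3: u=1.580552  f(a)=+8.205e-04  f'(a)=-3.351e+00  a ← 3.690168 − (+8.205e-04/-3.351e+00) = 3.690412
iter 4: u=1.580447  f(a)=+9.437e-08  f'(a)=-3.351e+00  a ← 3.690412 − (+9.437e-08/-3.351e+00) = 3.690412
iter 5: u=1.580447  f(a)=+0.000e+00  f'(a)=-3.351e+00  a ← 3.690412 − (+0.000e+00/-3.351e+00) = 3.690412
converged: |Δa| < 1e-12 after 5 iterations
sag = a·(cosh(S/(2a)) − 1) = 3.690412·(cosh(1.580447) − 1) = 5.651881
T_max/T_min = cosh(S/(2a)) = 2.531504

a=3.690 sag=5.652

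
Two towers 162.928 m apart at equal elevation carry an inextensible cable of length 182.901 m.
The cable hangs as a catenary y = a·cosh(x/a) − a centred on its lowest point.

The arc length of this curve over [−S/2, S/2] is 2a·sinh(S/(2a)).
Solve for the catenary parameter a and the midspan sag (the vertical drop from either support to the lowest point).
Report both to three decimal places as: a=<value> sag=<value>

a=96.687 sag=36.398

seed: a₀ = √(S³/(24(L−S))) = √(162.928³/(24·19.973)) = 94.987469
iter 1: u=0.857629  f(a)=+7.475e-01  f'(a)=-4.523e-01  a ← 94.987469 − (+7.475e-01/-4.523e-01) = 96.640218
iter 2: u=0.842962  f(a)=+1.996e-02  f'(a)=-4.284e-01  a ← 96.640218 − (+1.996e-02/-4.284e-01) = 96.686798
iter 3: u=0.842556  f(a)=+1.509e-05  f'(a)=-4.278e-01  a ← 96.686798 − (+1.509e-05/-4.278e-01) = 96.686833
iter 4: u=0.842555  f(a)=+8.640e-12  f'(a)=-4.278e-01  a ← 96.686833 − (+8.640e-12/-4.278e-01) = 96.686833
converged: |Δa| < 1e-12 after 4 iterations
sag = a·(cosh(S/(2a)) − 1) = 96.686833·(cosh(0.842555) − 1) = 36.397868
T_max/T_min = cosh(S/(2a)) = 1.376451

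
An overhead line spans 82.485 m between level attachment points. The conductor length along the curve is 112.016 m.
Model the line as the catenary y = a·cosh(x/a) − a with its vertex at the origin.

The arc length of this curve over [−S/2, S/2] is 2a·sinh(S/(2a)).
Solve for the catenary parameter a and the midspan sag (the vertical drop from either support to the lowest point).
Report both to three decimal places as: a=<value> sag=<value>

a=29.541 sag=33.780

seed: a₀ = √(S³/(24(L−S))) = √(82.485³/(24·29.531)) = 28.139590
iter 1: u=1.465640  f(a)=+3.339e+00  f'(a)=-2.586e+00  a ← 28.139590 − (+3.339e+00/-2.586e+00) = 29.430870
iter 2: u=1.401335  f(a)=+2.436e-01  f'(a)=-2.221e+00  a ← 29.430870 − (+2.436e-01/-2.221e+00) = 29.540541
iter 3: u=1.396132  f(a)=+1.522e-03  f'(a)=-2.193e+00  a ← 29.540541 − (+1.522e-03/-2.193e+00) = 29.541235
iter 4: u=1.396099  f(a)=+6.023e-08  f'(a)=-2.193e+00  a ← 29.541235 − (+6.023e-08/-2.193e+00) = 29.541235
iter 5: u=1.396099  f(a)=+2.842e-14  f'(a)=-2.193e+00  a ← 29.541235 − (+2.842e-14/-2.193e+00) = 29.541235
converged: |Δa| < 1e-12 after 5 iterations
sag = a·(cosh(S/(2a)) − 1) = 29.541235·(cosh(1.396099) − 1) = 33.780015
T_max/T_min = cosh(S/(2a)) = 2.143487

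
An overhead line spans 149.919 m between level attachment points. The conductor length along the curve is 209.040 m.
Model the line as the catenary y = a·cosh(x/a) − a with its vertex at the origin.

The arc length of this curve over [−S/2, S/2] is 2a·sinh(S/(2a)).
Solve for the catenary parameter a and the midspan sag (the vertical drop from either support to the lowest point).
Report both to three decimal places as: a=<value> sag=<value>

a=51.387 sag=65.082

seed: a₀ = √(S³/(24(L−S))) = √(149.919³/(24·59.121)) = 48.731357
iter 1: u=1.538219  f(a)=+7.402e+00  f'(a)=-3.051e+00  a ← 48.731357 − (+7.402e+00/-3.051e+00) = 51.157151
iter 2: u=1.465279  f(a)=+5.886e-01  f'(a)=-2.584e+00  a ← 51.157151 − (+5.886e-01/-2.584e+00) = 51.384961
iter 3: u=1.458783  f(a)=+4.432e-03  f'(a)=-2.545e+00  a ← 51.384961 − (+4.432e-03/-2.545e+00) = 51.386703
iter 4: u=1.458733  f(a)=+2.555e-07  f'(a)=-2.545e+00  a ← 51.386703 − (+2.555e-07/-2.545e+00) = 51.386703
iter 5: u=1.458733  f(a)=+0.000e+00  f'(a)=-2.545e+00  a ← 51.386703 − (+0.000e+00/-2.545e+00) = 51.386703
converged: |Δa| < 1e-12 after 5 iterations
sag = a·(cosh(S/(2a)) − 1) = 51.386703·(cosh(1.458733) − 1) = 65.082278
T_max/T_min = cosh(S/(2a)) = 2.266520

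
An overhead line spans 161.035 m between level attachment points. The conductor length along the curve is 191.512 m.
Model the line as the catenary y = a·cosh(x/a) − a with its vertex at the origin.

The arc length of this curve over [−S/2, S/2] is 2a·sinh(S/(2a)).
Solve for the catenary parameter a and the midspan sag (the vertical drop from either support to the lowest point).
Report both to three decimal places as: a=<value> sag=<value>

a=77.617 sag=45.645

seed: a₀ = √(S³/(24(L−S))) = √(161.035³/(24·30.477)) = 75.559433
iter 1: u=1.065618  f(a)=+1.778e+00  f'(a)=-9.021e-01  a ← 75.559433 − (+1.778e+00/-9.021e-01) = 77.530304
iter 2: u=1.038529  f(a)=+7.194e-02  f'(a)=-8.304e-01  a ← 77.530304 − (+7.194e-02/-8.304e-01) = 77.616930
iter 3: u=1.037370  f(a)=+1.288e-04  f'(a)=-8.275e-01  a ← 77.616930 − (+1.288e-04/-8.275e-01) = 77.617086
iter 4: u=1.037368  f(a)=+4.143e-10  f'(a)=-8.275e-01  a ← 77.617086 − (+4.143e-10/-8.275e-01) = 77.617086
iter 5: u=1.037368  f(a)=-2.842e-14  f'(a)=-8.275e-01  a ← 77.617086 − (-2.842e-14/-8.275e-01) = 77.617086
converged: |Δa| < 1e-12 after 5 iterations
sag = a·(cosh(S/(2a)) − 1) = 77.617086·(cosh(1.037368) − 1) = 45.645332
T_max/T_min = cosh(S/(2a)) = 1.588084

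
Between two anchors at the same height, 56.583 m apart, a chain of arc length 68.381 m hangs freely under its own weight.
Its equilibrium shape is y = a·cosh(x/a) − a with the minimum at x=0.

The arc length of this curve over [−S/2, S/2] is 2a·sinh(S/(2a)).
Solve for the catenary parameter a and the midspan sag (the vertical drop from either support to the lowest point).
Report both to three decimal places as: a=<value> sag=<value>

a=26.050 sag=16.934

seed: a₀ = √(S³/(24(L−S))) = √(56.583³/(24·11.798)) = 25.294095
iter 1: u=1.118502  f(a)=+7.604e-01  f'(a)=-1.055e+00  a ← 25.294095 − (+7.604e-01/-1.055e+00) = 26.014879
iter 2: u=1.087512  f(a)=+3.371e-02  f'(a)=-9.632e-01  a ← 26.014879 − (+3.371e-02/-9.632e-01) = 26.049878
iter 3: u=1.086051  f(a)=+7.308e-05  f'(a)=-9.591e-01  a ← 26.049878 − (+7.308e-05/-9.591e-01) = 26.049954
iter 4: u=1.086048  f(a)=+3.451e-10  f'(a)=-9.591e-01  a ← 26.049954 − (+3.451e-10/-9.591e-01) = 26.049954
iter 5: u=1.086048  f(a)=+0.000e+00  f'(a)=-9.591e-01  a ← 26.049954 − (+0.000e+00/-9.591e-01) = 26.049954
converged: |Δa| < 1e-12 after 5 iterations
sag = a·(cosh(S/(2a)) − 1) = 26.049954·(cosh(1.086048) − 1) = 16.933652
T_max/T_min = cosh(S/(2a)) = 1.650045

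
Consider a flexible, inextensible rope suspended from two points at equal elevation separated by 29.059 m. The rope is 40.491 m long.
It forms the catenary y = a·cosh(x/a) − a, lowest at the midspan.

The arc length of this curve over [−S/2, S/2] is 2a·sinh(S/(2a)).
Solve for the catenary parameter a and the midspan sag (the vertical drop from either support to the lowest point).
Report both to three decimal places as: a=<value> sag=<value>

seed: a₀ = √(S³/(24(L−S))) = √(29.059³/(24·11.432)) = 9.457019
iter 1: u=1.536372  f(a)=+1.428e+00  f'(a)=-3.039e+00  a ← 9.457019 − (+1.428e+00/-3.039e+00) = 9.926836
iter 2: u=1.463659  f(a)=+1.133e-01  f'(a)=-2.574e+00  a ← 9.926836 − (+1.133e-01/-2.574e+00) = 9.970847
iter 3: u=1.457198  f(a)=+8.491e-04  f'(a)=-2.535e+00  a ← 9.970847 − (+8.491e-04/-2.535e+00) = 9.971182
iter 4: u=1.457149  f(a)=+4.850e-08  f'(a)=-2.535e+00  a ← 9.971182 − (+4.850e-08/-2.535e+00) = 9.971182
iter 5: u=1.457149  f(a)=+7.105e-15  f'(a)=-2.535e+00  a ← 9.971182 − (+7.105e-15/-2.535e+00) = 9.971182
converged: |Δa| < 1e-12 after 5 iterations
sag = a·(cosh(S/(2a)) − 1) = 9.971182·(cosh(1.457149) − 1) = 12.596599
T_max/T_min = cosh(S/(2a)) = 2.263301

a=9.971 sag=12.597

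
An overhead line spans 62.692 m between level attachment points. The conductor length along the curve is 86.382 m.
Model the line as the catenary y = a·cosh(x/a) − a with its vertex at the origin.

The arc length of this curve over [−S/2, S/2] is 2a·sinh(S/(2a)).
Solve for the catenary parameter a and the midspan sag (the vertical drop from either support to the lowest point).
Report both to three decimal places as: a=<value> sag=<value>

a=21.908 sag=26.522

seed: a₀ = √(S³/(24(L−S))) = √(62.692³/(24·23.690)) = 20.817570
iter 1: u=1.505747  f(a)=+2.835e+00  f'(a)=-2.836e+00  a ← 20.817570 − (+2.835e+00/-2.836e+00) = 21.817448
iter 2: u=1.436740  f(a)=+2.171e-01  f'(a)=-2.417e+00  a ← 21.817448 − (+2.171e-01/-2.417e+00) = 21.907272
iter 3: u=1.430849  f(a)=+1.505e-03  f'(a)=-2.383e+00  a ← 21.907272 − (+1.505e-03/-2.383e+00) = 21.907903
iter 4: u=1.430808  f(a)=+7.353e-08  f'(a)=-2.383e+00  a ← 21.907903 − (+7.353e-08/-2.383e+00) = 21.907903
iter 5: u=1.430808  f(a)=+1.421e-14  f'(a)=-2.383e+00  a ← 21.907903 − (+1.421e-14/-2.383e+00) = 21.907903
converged: |Δa| < 1e-12 after 5 iterations
sag = a·(cosh(S/(2a)) − 1) = 21.907903·(cosh(1.430808) − 1) = 26.521620
T_max/T_min = cosh(S/(2a)) = 2.210596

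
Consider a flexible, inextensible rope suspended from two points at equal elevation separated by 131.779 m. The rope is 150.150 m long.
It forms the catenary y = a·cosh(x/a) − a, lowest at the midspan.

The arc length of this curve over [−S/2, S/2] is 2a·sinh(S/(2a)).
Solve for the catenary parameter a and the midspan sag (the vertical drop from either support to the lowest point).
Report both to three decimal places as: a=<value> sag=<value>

seed: a₀ = √(S³/(24(L−S))) = √(131.779³/(24·18.371)) = 72.043913
iter 1: u=0.914574  f(a)=+7.838e-01  f'(a)=-5.539e-01  a ← 72.043913 − (+7.838e-01/-5.539e-01) = 73.458846
iter 2: u=0.896958  f(a)=+2.369e-02  f'(a)=-5.209e-01  a ← 73.458846 − (+2.369e-02/-5.209e-01) = 73.504315
iter 3: u=0.896403  f(a)=+2.313e-05  f'(a)=-5.199e-01  a ← 73.504315 − (+2.313e-05/-5.199e-01) = 73.504360
iter 4: u=0.896403  f(a)=+2.206e-11  f'(a)=-5.199e-01  a ← 73.504360 − (+2.206e-11/-5.199e-01) = 73.504360
converged: |Δa| < 1e-12 after 4 iterations
sag = a·(cosh(S/(2a)) − 1) = 73.504360·(cosh(0.896403) − 1) = 31.562983
T_max/T_min = cosh(S/(2a)) = 1.429403

a=73.504 sag=31.563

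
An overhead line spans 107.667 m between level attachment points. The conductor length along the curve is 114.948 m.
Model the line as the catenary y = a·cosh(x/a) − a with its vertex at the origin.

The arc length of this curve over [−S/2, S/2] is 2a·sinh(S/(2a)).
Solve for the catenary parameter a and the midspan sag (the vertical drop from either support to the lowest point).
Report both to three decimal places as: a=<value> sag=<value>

a=85.357 sag=17.546

seed: a₀ = √(S³/(24(L−S))) = √(107.667³/(24·7.281)) = 84.512857
iter 1: u=0.636986  f(a)=+1.491e-01  f'(a)=-1.794e-01  a ← 84.512857 − (+1.491e-01/-1.794e-01) = 85.344239
iter 2: u=0.630781  f(a)=+2.229e-03  f'(a)=-1.741e-01  a ← 85.344239 − (+2.229e-03/-1.741e-01) = 85.357047
iter 3: u=0.630686  f(a)=+5.149e-07  f'(a)=-1.740e-01  a ← 85.357047 − (+5.149e-07/-1.740e-01) = 85.357050
iter 4: u=0.630686  f(a)=+1.421e-14  f'(a)=-1.740e-01  a ← 85.357050 − (+1.421e-14/-1.740e-01) = 85.357050
converged: |Δa| < 1e-12 after 4 iterations
sag = a·(cosh(S/(2a)) − 1) = 85.357050·(cosh(0.630686) − 1) = 17.546238
T_max/T_min = cosh(S/(2a)) = 1.205563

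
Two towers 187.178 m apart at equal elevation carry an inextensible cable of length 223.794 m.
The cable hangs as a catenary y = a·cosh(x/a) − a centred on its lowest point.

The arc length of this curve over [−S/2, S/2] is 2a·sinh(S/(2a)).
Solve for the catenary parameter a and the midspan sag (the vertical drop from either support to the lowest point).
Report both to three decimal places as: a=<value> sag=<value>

a=88.814 sag=54.046

seed: a₀ = √(S³/(24(L−S))) = √(187.178³/(24·36.616)) = 86.385556
iter 1: u=1.083387  f(a)=+2.210e+00  f'(a)=-9.515e-01  a ← 86.385556 − (+2.210e+00/-9.515e-01) = 88.708106
iter 2: u=1.055022  f(a)=+9.226e-02  f'(a)=-8.736e-01  a ← 88.708106 − (+9.226e-02/-8.736e-01) = 88.813720
iter 3: u=1.053767  f(a)=+1.763e-04  f'(a)=-8.702e-01  a ← 88.813720 − (+1.763e-04/-8.702e-01) = 88.813922
iter 4: u=1.053765  f(a)=+6.467e-10  f'(a)=-8.702e-01  a ← 88.813922 − (+6.467e-10/-8.702e-01) = 88.813922
iter 5: u=1.053765  f(a)=-5.684e-14  f'(a)=-8.702e-01  a ← 88.813922 − (-5.684e-14/-8.702e-01) = 88.813922
converged: |Δa| < 1e-12 after 5 iterations
sag = a·(cosh(S/(2a)) − 1) = 88.813922·(cosh(1.053765) − 1) = 54.045629
T_max/T_min = cosh(S/(2a)) = 1.608527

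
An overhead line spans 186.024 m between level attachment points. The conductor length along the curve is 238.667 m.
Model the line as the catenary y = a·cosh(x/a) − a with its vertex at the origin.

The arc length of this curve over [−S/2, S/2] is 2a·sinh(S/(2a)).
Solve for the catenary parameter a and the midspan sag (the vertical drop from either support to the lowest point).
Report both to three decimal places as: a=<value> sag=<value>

a=74.232 sag=66.306

seed: a₀ = √(S³/(24(L−S))) = √(186.024³/(24·52.643)) = 71.380162
iter 1: u=1.303051  f(a)=+4.654e+00  f'(a)=-1.741e+00  a ← 71.380162 − (+4.654e+00/-1.741e+00) = 74.053287
iter 2: u=1.256014  f(a)=+2.742e-01  f'(a)=-1.541e+00  a ← 74.053287 − (+2.742e-01/-1.541e+00) = 74.231186
iter 3: u=1.253004  f(a)=+1.084e-03  f'(a)=-1.529e+00  a ← 74.231186 − (+1.084e-03/-1.529e+00) = 74.231895
iter 4: u=1.252992  f(a)=+1.708e-08  f'(a)=-1.529e+00  a ← 74.231895 − (+1.708e-08/-1.529e+00) = 74.231895
iter 5: u=1.252992  f(a)=+0.000e+00  f'(a)=-1.529e+00  a ← 74.231895 − (+0.000e+00/-1.529e+00) = 74.231895
converged: |Δa| < 1e-12 after 5 iterations
sag = a·(cosh(S/(2a)) − 1) = 74.231895·(cosh(1.252992) − 1) = 66.305852
T_max/T_min = cosh(S/(2a)) = 1.893226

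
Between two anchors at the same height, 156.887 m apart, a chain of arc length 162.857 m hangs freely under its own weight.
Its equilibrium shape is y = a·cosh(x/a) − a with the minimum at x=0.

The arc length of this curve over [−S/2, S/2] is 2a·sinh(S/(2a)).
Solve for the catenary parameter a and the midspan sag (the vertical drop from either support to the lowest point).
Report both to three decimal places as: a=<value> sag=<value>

seed: a₀ = √(S³/(24(L−S))) = √(156.887³/(24·5.970)) = 164.167676
iter 1: u=0.477825  f(a)=+6.852e-02  f'(a)=-7.440e-02  a ← 164.167676 − (+6.852e-02/-7.440e-02) = 165.088645
iter 2: u=0.475160  f(a)=+5.809e-04  f'(a)=-7.315e-02  a ← 165.088645 − (+5.809e-04/-7.315e-02) = 165.096586
iter 3: u=0.475137  f(a)=+4.254e-08  f'(a)=-7.314e-02  a ← 165.096586 − (+4.254e-08/-7.314e-02) = 165.096587
iter 4: u=0.475137  f(a)=+5.684e-14  f'(a)=-7.314e-02  a ← 165.096587 − (+5.684e-14/-7.314e-02) = 165.096587
converged: |Δa| < 1e-12 after 4 iterations
sag = a·(cosh(S/(2a)) − 1) = 165.096587·(cosh(0.475137) − 1) = 18.988947
T_max/T_min = cosh(S/(2a)) = 1.115017

a=165.097 sag=18.989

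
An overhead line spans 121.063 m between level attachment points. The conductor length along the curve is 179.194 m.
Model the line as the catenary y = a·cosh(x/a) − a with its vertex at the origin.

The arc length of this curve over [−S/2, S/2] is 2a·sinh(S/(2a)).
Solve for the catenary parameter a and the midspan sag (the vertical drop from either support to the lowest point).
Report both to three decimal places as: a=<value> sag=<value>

seed: a₀ = √(S³/(24(L−S))) = √(121.063³/(24·58.131)) = 35.662159
iter 1: u=1.697359  f(a)=+8.972e+00  f'(a)=-4.301e+00  a ← 35.662159 − (+8.972e+00/-4.301e+00) = 37.748005
iter 2: u=1.603568  f(a)=+8.474e-01  f'(a)=-3.524e+00  a ← 37.748005 − (+8.474e-01/-3.524e+00) = 37.988466
iter 3: u=1.593418  f(a)=+9.300e-03  f'(a)=-3.447e+00  a ← 37.988466 − (+9.300e-03/-3.447e+00) = 37.991163
iter 4: u=1.593305  f(a)=+1.147e-06  f'(a)=-3.446e+00  a ← 37.991163 − (+1.147e-06/-3.446e+00) = 37.991164
iter 5: u=1.593305  f(a)=+0.000e+00  f'(a)=-3.446e+00  a ← 37.991164 − (+0.000e+00/-3.446e+00) = 37.991164
converged: |Δa| < 1e-12 after 5 iterations
sag = a·(cosh(S/(2a)) − 1) = 37.991164·(cosh(1.593305) − 1) = 59.327647
T_max/T_min = cosh(S/(2a)) = 2.561617

a=37.991 sag=59.328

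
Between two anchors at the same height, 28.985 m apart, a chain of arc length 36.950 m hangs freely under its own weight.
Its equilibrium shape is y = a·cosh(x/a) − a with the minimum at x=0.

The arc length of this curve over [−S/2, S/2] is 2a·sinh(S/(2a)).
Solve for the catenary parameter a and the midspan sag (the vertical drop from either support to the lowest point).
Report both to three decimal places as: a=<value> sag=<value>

a=11.725 sag=10.156

seed: a₀ = √(S³/(24(L−S))) = √(28.985³/(24·7.965)) = 11.286556
iter 1: u=1.284050  f(a)=+6.830e-01  f'(a)=-1.658e+00  a ← 11.286556 − (+6.830e-01/-1.658e+00) = 11.698438
iter 2: u=1.238841  f(a)=+3.917e-02  f'(a)=-1.473e+00  a ← 11.698438 − (+3.917e-02/-1.473e+00) = 11.725028
iter 3: u=1.236031  f(a)=+1.462e-04  f'(a)=-1.462e+00  a ← 11.725028 − (+1.462e-04/-1.462e+00) = 11.725128
iter 4: u=1.236021  f(a)=+2.052e-09  f'(a)=-1.462e+00  a ← 11.725128 − (+2.052e-09/-1.462e+00) = 11.725128
iter 5: u=1.236021  f(a)=+0.000e+00  f'(a)=-1.462e+00  a ← 11.725128 − (+0.000e+00/-1.462e+00) = 11.725128
converged: |Δa| < 1e-12 after 5 iterations
sag = a·(cosh(S/(2a)) − 1) = 11.725128·(cosh(1.236021) − 1) = 10.156468
T_max/T_min = cosh(S/(2a)) = 1.866214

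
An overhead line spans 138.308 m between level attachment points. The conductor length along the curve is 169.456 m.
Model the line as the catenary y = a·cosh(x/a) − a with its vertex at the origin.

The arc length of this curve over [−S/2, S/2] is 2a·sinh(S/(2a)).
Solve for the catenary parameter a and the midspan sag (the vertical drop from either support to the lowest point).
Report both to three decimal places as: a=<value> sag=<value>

seed: a₀ = √(S³/(24(L−S))) = √(138.308³/(24·31.148)) = 59.490860
iter 1: u=1.162431  f(a)=+2.173e+00  f'(a)=-1.196e+00  a ← 59.490860 − (+2.173e+00/-1.196e+00) = 61.308632
iter 2: u=1.127965  f(a)=+1.036e-01  f'(a)=-1.084e+00  a ← 61.308632 − (+1.036e-01/-1.084e+00) = 61.404187
iter 3: u=1.126210  f(a)=+2.614e-04  f'(a)=-1.079e+00  a ← 61.404187 − (+2.614e-04/-1.079e+00) = 61.404429
iter 4: u=1.126205  f(a)=+1.674e-09  f'(a)=-1.079e+00  a ← 61.404429 − (+1.674e-09/-1.079e+00) = 61.404429
iter 5: u=1.126205  f(a)=+5.684e-14  f'(a)=-1.079e+00  a ← 61.404429 − (+5.684e-14/-1.079e+00) = 61.404429
converged: |Δa| < 1e-12 after 5 iterations
sag = a·(cosh(S/(2a)) − 1) = 61.404429·(cosh(1.126205) − 1) = 43.234655
T_max/T_min = cosh(S/(2a)) = 1.704097

a=61.404 sag=43.235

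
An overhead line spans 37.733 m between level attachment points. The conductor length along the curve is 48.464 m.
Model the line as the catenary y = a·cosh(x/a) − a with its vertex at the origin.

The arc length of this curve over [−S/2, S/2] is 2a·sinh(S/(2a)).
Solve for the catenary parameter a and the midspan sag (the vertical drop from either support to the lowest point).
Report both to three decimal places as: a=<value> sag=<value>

a=15.023 sag=13.488

seed: a₀ = √(S³/(24(L−S))) = √(37.733³/(24·10.731)) = 14.442963
iter 1: u=1.306276  f(a)=+9.536e-01  f'(a)=-1.755e+00  a ← 14.442963 − (+9.536e-01/-1.755e+00) = 14.986193
iter 2: u=1.258925  f(a)=+5.644e-02  f'(a)=-1.553e+00  a ← 14.986193 − (+5.644e-02/-1.553e+00) = 15.022531
iter 3: u=1.255880  f(a)=+2.252e-04  f'(a)=-1.541e+00  a ← 15.022531 − (+2.252e-04/-1.541e+00) = 15.022677
iter 4: u=1.255868  f(a)=+3.619e-09  f'(a)=-1.541e+00  a ← 15.022677 − (+3.619e-09/-1.541e+00) = 15.022677
iter 5: u=1.255868  f(a)=+7.105e-15  f'(a)=-1.541e+00  a ← 15.022677 − (+7.105e-15/-1.541e+00) = 15.022677
converged: |Δa| < 1e-12 after 5 iterations
sag = a·(cosh(S/(2a)) − 1) = 15.022677·(cosh(1.255868) − 1) = 13.488210
T_max/T_min = cosh(S/(2a)) = 1.897857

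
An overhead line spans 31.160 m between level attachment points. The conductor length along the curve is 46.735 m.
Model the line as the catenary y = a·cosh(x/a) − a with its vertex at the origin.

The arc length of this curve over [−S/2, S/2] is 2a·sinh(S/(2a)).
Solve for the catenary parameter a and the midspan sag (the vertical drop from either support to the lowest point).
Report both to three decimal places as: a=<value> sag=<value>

seed: a₀ = √(S³/(24(L−S))) = √(31.160³/(24·15.575)) = 8.996561
iter 1: u=1.731773  f(a)=+2.509e+00  f'(a)=-4.618e+00  a ← 8.996561 − (+2.509e+00/-4.618e+00) = 9.539906
iter 2: u=1.633140  f(a)=+2.453e-01  f'(a)=-3.756e+00  a ← 9.539906 − (+2.453e-01/-3.756e+00) = 9.605220
iter 3: u=1.622035  f(a)=+2.905e-03  f'(a)=-3.667e+00  a ← 9.605220 − (+2.905e-03/-3.667e+00) = 9.606012
iter 4: u=1.621901  f(a)=+4.181e-07  f'(a)=-3.666e+00  a ← 9.606012 − (+4.181e-07/-3.666e+00) = 9.606012
iter 5: u=1.621901  f(a)=+7.105e-15  f'(a)=-3.666e+00  a ← 9.606012 − (+7.105e-15/-3.666e+00) = 9.606012
converged: |Δa| < 1e-12 after 5 iterations
sag = a·(cosh(S/(2a)) − 1) = 9.606012·(cosh(1.621901) − 1) = 15.658895
T_max/T_min = cosh(S/(2a)) = 2.630114

a=9.606 sag=15.659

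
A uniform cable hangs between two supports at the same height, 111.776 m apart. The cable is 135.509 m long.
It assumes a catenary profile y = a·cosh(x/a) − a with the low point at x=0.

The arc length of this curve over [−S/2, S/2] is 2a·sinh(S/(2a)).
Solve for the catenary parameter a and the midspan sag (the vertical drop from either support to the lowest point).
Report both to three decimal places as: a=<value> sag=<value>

seed: a₀ = √(S³/(24(L−S))) = √(111.776³/(24·23.733)) = 49.515470
iter 1: u=1.128698  f(a)=+1.558e+00  f'(a)=-1.086e+00  a ← 49.515470 − (+1.558e+00/-1.086e+00) = 50.949921
iter 2: u=1.096920  f(a)=+7.029e-02  f'(a)=-9.904e-01  a ← 50.949921 − (+7.029e-02/-9.904e-01) = 51.020886
iter 3: u=1.095395  f(a)=+1.579e-04  f'(a)=-9.860e-01  a ← 51.020886 − (+1.579e-04/-9.860e-01) = 51.021047
iter 4: u=1.095391  f(a)=+8.012e-10  f'(a)=-9.860e-01  a ← 51.021047 − (+8.012e-10/-9.860e-01) = 51.021047
iter 5: u=1.095391  f(a)=+0.000e+00  f'(a)=-9.860e-01  a ← 51.021047 − (+0.000e+00/-9.860e-01) = 51.021047
converged: |Δa| < 1e-12 after 5 iterations
sag = a·(cosh(S/(2a)) − 1) = 51.021047·(cosh(1.095391) − 1) = 33.795340
T_max/T_min = cosh(S/(2a)) = 1.662380

a=51.021 sag=33.795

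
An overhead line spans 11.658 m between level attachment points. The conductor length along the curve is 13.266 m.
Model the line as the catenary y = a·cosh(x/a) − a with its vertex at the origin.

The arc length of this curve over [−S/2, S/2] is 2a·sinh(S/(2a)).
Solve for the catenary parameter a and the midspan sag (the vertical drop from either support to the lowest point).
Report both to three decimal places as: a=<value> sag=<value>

a=6.536 sag=2.776

seed: a₀ = √(S³/(24(L−S))) = √(11.658³/(24·1.608)) = 6.407483
iter 1: u=0.909718  f(a)=+6.786e-02  f'(a)=-5.447e-01  a ← 6.407483 − (+6.786e-02/-5.447e-01) = 6.532073
iter 2: u=0.892366  f(a)=+2.030e-03  f'(a)=-5.126e-01  a ← 6.532073 − (+2.030e-03/-5.126e-01) = 6.536034
iter 3: u=0.891825  f(a)=+1.940e-06  f'(a)=-5.116e-01  a ← 6.536034 − (+1.940e-06/-5.116e-01) = 6.536037
iter 4: u=0.891825  f(a)=+1.778e-12  f'(a)=-5.116e-01  a ← 6.536037 − (+1.778e-12/-5.116e-01) = 6.536037
converged: |Δa| < 1e-12 after 4 iterations
sag = a·(cosh(S/(2a)) − 1) = 6.536037·(cosh(0.891825) − 1) = 2.776131
T_max/T_min = cosh(S/(2a)) = 1.424742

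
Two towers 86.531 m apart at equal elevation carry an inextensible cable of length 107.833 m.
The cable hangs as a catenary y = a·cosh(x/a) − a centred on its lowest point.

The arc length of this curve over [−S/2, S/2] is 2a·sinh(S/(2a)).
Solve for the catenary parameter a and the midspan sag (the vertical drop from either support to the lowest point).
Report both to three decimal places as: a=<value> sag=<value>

seed: a₀ = √(S³/(24(L−S))) = √(86.531³/(24·21.302)) = 35.599326
iter 1: u=1.215346  f(a)=+1.630e+00  f'(a)=-1.383e+00  a ← 35.599326 − (+1.630e+00/-1.383e+00) = 36.777606
iter 2: u=1.176409  f(a)=+8.441e-02  f'(a)=-1.243e+00  a ← 36.777606 − (+8.441e-02/-1.243e+00) = 36.845501
iter 3: u=1.174241  f(a)=+2.538e-04  f'(a)=-1.236e+00  a ← 36.845501 − (+2.538e-04/-1.236e+00) = 36.845707
iter 4: u=1.174235  f(a)=+2.310e-09  f'(a)=-1.236e+00  a ← 36.845707 − (+2.310e-09/-1.236e+00) = 36.845707
iter 5: u=1.174235  f(a)=+1.421e-14  f'(a)=-1.236e+00  a ← 36.845707 − (+1.421e-14/-1.236e+00) = 36.845707
converged: |Δa| < 1e-12 after 5 iterations
sag = a·(cosh(S/(2a)) − 1) = 36.845707·(cosh(1.174235) − 1) = 28.458161
T_max/T_min = cosh(S/(2a)) = 1.772360

a=36.846 sag=28.458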